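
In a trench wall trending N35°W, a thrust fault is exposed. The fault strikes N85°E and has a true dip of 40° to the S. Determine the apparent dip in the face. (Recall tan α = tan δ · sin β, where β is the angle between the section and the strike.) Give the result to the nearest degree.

36°

The strike is N85°E and the section trends N35°W; the acute angle between them is β = 60°.
tan(apparent dip) = tan 40° · sin 60° = 0.7267
α = arctan(0.7267) = 36.01°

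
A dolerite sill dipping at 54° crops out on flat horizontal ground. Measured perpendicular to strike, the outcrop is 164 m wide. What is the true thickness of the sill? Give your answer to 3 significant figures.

133 m

True thickness t = w · sin(dip) = 164 × sin 54°
t = 164 × 0.8090 = 132.679 m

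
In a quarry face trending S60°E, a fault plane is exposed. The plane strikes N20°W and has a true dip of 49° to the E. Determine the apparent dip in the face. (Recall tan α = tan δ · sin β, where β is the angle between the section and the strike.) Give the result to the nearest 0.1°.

36.5°

The strike is N20°W and the section trends S60°E; the acute angle between them is β = 40°.
tan α = tan 49° × sin 40° = 1.1504 × 0.6428 = 0.7394
apparent dip = arctan 0.7394 = 36.48°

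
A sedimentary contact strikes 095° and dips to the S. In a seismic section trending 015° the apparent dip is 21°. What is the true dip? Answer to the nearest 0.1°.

21.3°

β = acute angle between strike 095° and section 015° = 80°.
tan(true dip) = tan 21° / sin 80° = 0.3898
true dip = arctan 0.3898 = 21.30°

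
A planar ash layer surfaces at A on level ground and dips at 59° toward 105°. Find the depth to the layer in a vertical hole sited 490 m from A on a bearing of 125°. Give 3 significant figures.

766 m

The hole lies 20° from the dip direction, so the down-dip offset is 490 × cos 20° = 460.45 m.
Depth = down-dip offset × tan(dip) = 460.45 × tan 59° = 460.45 × 1.6643
Depth = 766.32 m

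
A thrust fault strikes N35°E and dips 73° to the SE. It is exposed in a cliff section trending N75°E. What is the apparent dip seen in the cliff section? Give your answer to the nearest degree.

65°

The strike is N35°E and the section trends N75°E; the acute angle between them is β = 40°.
tan α = tan 73° × sin 40° = 3.2709 × 0.6428 = 2.1025
apparent dip = arctan 2.1025 = 64.56°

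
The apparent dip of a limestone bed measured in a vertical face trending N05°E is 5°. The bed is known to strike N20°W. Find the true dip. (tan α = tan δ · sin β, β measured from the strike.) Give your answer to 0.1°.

11.7°

β = acute angle between strike N20°W and section N05°E = 25°.
tan δ = tan α / sin β = tan 5° / sin 25° = 0.0875 / 0.4226 = 0.2070
δ = arctan(0.2070) = 11.70°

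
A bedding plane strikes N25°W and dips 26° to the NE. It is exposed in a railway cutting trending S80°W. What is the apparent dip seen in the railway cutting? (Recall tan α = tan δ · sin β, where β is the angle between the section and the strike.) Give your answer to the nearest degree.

25°

Angle between strike (N25°W) and section (S80°W): β = 75°.
tan(apparent dip) = tan 26° · sin 75° = 0.4711
apparent dip = arctan 0.4711 = 25.23°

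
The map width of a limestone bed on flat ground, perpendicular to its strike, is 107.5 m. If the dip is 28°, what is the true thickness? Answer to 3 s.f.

50.5 m

True thickness t = w · sin(dip) = 107.5 × sin 28°
t = 107.5 × 0.4695 = 50.468 m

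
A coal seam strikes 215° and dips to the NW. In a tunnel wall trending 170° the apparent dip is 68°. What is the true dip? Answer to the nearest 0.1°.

β = acute angle between strike 215° and section 170° = 45°.
tan(true dip) = tan 68° / sin 45° = 3.5003
δ = arctan(3.5003) = 74.06°

74.1°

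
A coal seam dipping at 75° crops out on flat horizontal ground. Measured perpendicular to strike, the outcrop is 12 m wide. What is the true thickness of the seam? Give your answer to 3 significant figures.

True thickness t = w · sin(dip) = 12 × sin 75°
t = 12 × 0.9659 = 11.591 m

11.6 m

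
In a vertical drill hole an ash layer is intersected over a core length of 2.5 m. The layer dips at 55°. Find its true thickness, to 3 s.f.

True thickness t = h · cos(dip) = 2.5 × cos 55°
t = 2.5 × 0.5736 = 1.434 m

1.43 m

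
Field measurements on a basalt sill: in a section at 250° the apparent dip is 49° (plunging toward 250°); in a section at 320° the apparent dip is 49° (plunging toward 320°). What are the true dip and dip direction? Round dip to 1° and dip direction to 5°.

Represent each trace as a vector plunging at its apparent dip toward its trend (east-north-up frame): v₁ = (-0.616, -0.224, -0.755), v₂ = (-0.422, 0.503, -0.755).
n = v₁ × v₂ = (-0.549, 0.147, 0.404) (taken with n_z > 0).
True dip = arccos(n_z / |n|) = arccos(0.5800) = 54.5°.
The horizontal component of n points toward azimuth atan2(n_x, n_y) = 285°, the dip direction.

true dip 55°, dip direction 285°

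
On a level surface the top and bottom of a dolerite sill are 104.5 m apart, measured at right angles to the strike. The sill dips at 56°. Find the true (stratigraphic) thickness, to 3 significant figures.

True thickness t = w · sin(dip) = 104.5 × sin 56°
t = 104.5 × 0.8290 = 86.634 m

86.6 m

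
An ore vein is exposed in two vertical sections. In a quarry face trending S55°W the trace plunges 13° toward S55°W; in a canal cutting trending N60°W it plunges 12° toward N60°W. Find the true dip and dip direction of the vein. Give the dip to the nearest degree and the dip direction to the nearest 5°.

Represent each trace as a vector plunging at its apparent dip toward its trend (east-north-up frame): v₁ = (-0.798, -0.559, -0.225), v₂ = (-0.847, 0.489, -0.208).
Cross product v₁ × v₂ gives the pole to the plane: n ∝ (-0.226, -0.025, 0.864).
True dip = arccos(n_z / |n|) = arccos(0.9670) = 14.8°.
The horizontal component of n points toward azimuth atan2(n_x, n_y) = 264°, the dip direction.

true dip 15°, dip direction 265°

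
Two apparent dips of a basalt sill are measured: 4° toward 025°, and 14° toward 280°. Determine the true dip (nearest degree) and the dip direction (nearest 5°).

true dip 16°, dip direction 310°

Each apparent-dip line lies in the plane. As unit vectors (x east, y north, z up), v₁ plunges 4°→025° and v₂ plunges 14°→280°.
The plane normal is n = v₁ × v₂ ∝ (-0.207, 0.169, 0.935).
True dip = arccos(n_z / |n|) = arccos(0.9616) = 15.9°.
The horizontal component of n points toward azimuth atan2(n_x, n_y) = 309°, the dip direction.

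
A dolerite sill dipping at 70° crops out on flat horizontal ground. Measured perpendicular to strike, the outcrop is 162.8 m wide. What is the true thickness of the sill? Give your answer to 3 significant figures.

True thickness t = w · sin(dip) = 162.8 × sin 70°
t = 162.8 × 0.9397 = 152.982 m

153 m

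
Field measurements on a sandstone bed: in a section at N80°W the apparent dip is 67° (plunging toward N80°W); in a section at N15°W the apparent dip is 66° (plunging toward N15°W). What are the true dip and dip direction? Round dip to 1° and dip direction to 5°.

true dip 70°, dip direction 310°

Represent each trace as a vector plunging at its apparent dip toward its trend (east-north-up frame): v₁ = (-0.385, 0.068, -0.921), v₂ = (-0.105, 0.393, -0.914).
The plane normal is n = v₁ × v₂ ∝ (-0.300, 0.255, 0.144).
Dip δ = arctan(|n_h|/n_z) = arctan(0.393/0.144) = 69.9°.
Dip direction = azimuth of (n_x, n_y) = atan2(-0.300, 0.255) = 310°.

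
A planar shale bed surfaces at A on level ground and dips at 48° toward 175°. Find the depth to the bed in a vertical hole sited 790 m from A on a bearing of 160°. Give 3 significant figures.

847 m

The hole lies 15° from the dip direction, so the down-dip offset is 790 × cos 15° = 763.08 m.
Depth = down-dip offset × tan(dip) = 763.08 × tan 48° = 763.08 × 1.1106
Depth = 847.49 m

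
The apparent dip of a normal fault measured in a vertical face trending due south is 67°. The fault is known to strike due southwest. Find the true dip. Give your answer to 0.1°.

73.3°

The section is 45° from the strike.
tan(true dip) = tan 67° / sin 45° = 3.3317
true dip = arctan 3.3317 = 73.29°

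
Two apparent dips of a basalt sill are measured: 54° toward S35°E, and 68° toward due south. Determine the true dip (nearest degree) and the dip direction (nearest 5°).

true dip 70°, dip direction 205°

Represent each trace as a vector plunging at its apparent dip toward its trend (east-north-up frame): v₁ = (0.337, -0.481, -0.809), v₂ = (0.000, -0.375, -0.927).
Cross product v₁ × v₂ gives the pole to the plane: n ∝ (-0.143, -0.313, 0.126).
tan δ = √(n_x²+n_y²)/n_z = 0.344/0.126, so δ = 69.8°.
Dip direction = azimuth of (n_x, n_y) = atan2(-0.143, -0.313) = 205°.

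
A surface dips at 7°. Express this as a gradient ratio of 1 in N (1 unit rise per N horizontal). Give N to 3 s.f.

1 : N means tan θ = 1/N, so N = 1/tan 7° = 1/0.1228

1 in 8.14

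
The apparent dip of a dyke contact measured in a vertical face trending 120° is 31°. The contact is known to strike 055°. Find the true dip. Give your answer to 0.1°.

The section is 65° from the strike.
tan(true dip) = tan 31° / sin 65° = 0.6630
true dip = arctan 0.6630 = 33.54°

33.5°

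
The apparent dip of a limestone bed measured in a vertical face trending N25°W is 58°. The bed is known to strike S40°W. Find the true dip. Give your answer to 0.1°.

The section is 65° from the strike.
tan(true dip) = tan 58° / sin 65° = 1.7658
δ = arctan(1.7658) = 60.48°

60.5°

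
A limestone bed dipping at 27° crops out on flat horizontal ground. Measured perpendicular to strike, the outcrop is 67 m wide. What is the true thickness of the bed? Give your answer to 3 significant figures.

True thickness t = w · sin(dip) = 67 × sin 27°
t = 67 × 0.4540 = 30.417 m

30.4 m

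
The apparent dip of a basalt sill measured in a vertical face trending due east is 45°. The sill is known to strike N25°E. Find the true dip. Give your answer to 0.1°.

47.8°

β = acute angle between strike N25°E and section due east = 65°.
tan(true dip) = tan 45° / sin 65° = 1.1034
true dip = arctan 1.1034 = 47.81°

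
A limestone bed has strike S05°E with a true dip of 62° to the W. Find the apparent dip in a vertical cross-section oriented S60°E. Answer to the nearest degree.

57°

The section lies 55° from the strike.
tan α = tan 62° × sin 55° = 1.8807 × 0.8192 = 1.5406
apparent dip = arctan 1.5406 = 57.01°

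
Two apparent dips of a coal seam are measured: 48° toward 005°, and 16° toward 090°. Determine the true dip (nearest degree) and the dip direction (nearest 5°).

Each apparent-dip line lies in the plane. As unit vectors (x east, y north, z up), v₁ plunges 48°→005° and v₂ plunges 16°→090°.
The plane normal is n = v₁ × v₂ ∝ (0.184, 0.698, 0.641).
True dip = arccos(n_z / |n|) = arccos(0.6638) = 48.4°.
Dip direction = azimuth of (n_x, n_y) = atan2(0.184, 0.698) = 15°.

true dip 48°, dip direction 015°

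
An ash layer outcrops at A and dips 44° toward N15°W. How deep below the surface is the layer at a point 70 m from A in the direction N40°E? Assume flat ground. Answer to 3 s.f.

The hole lies 55° from the dip direction, so the down-dip offset is 70 × cos 55° = 40.15 m.
Depth = down-dip offset × tan(dip) = 40.15 × tan 44° = 40.15 × 0.9657
Depth = 38.77 m

38.8 m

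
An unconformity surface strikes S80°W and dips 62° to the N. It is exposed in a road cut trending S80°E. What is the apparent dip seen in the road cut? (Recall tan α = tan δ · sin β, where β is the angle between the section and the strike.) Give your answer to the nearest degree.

33°

The strike is S80°W and the section trends S80°E; the acute angle between them is β = 20°.
tan α = tan 62° × sin 20° = 1.8807 × 0.3420 = 0.6432
apparent dip = arctan 0.6432 = 32.75°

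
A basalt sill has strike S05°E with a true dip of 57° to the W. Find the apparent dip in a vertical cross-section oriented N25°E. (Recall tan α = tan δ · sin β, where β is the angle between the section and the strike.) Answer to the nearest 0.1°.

37.6°

The section lies 30° from the strike.
tan α = tan 57° × sin 30° = 1.5399 × 0.5000 = 0.7699
apparent dip = arctan 0.7699 = 37.59°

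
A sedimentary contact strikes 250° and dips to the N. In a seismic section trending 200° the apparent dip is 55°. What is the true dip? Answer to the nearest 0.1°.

β = acute angle between strike 250° and section 200° = 50°.
tan δ = tan α / sin β = tan 55° / sin 50° = 1.4281 / 0.7660 = 1.8643
δ = arctan(1.8643) = 61.79°

61.8°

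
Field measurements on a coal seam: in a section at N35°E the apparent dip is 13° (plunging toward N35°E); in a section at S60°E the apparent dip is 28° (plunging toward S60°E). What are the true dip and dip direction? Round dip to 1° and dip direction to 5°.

Represent each trace as a vector plunging at its apparent dip toward its trend (east-north-up frame): v₁ = (0.559, 0.798, -0.225), v₂ = (0.765, -0.441, -0.469).
Cross product v₁ × v₂ gives the pole to the plane: n ∝ (0.474, -0.090, 0.857).
True dip = arccos(n_z / |n|) = arccos(0.8714) = 29.4°.
Dip direction = atan2(0.474, -0.090) = 101° (azimuth of n's horizontal projection).

true dip 29°, dip direction 100°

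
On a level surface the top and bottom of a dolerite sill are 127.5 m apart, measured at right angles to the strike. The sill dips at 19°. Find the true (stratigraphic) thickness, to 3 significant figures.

True thickness t = w · sin(dip) = 127.5 × sin 19°
t = 127.5 × 0.3256 = 41.510 m

41.5 m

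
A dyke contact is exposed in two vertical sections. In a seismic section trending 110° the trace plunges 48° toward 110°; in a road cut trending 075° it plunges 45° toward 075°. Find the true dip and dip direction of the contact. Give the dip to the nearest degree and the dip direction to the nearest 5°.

true dip 48°, dip direction 100°

Each apparent-dip line lies in the plane. As unit vectors (x east, y north, z up), v₁ plunges 48°→110° and v₂ plunges 45°→075°.
n = v₁ × v₂ = (0.298, -0.063, 0.271) (taken with n_z > 0).
True dip = arccos(n_z / |n|) = arccos(0.6655) = 48.3°.
Dip direction = azimuth of (n_x, n_y) = atan2(0.298, -0.063) = 102°.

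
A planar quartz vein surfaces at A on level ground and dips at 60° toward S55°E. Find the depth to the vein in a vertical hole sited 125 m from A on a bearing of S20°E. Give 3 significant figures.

177 m

The hole lies 35° from the dip direction, so the down-dip offset is 125 × cos 35° = 102.39 m.
Depth = down-dip offset × tan(dip) = 102.39 × tan 60° = 102.39 × 1.7321
Depth = 177.35 m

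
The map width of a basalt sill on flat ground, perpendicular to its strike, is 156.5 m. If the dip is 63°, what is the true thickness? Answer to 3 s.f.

True thickness t = w · sin(dip) = 156.5 × sin 63°
t = 156.5 × 0.8910 = 139.443 m

139 m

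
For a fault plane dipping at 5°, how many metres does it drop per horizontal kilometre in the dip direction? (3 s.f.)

drop per km = 1000 × tan 5° = 1000 × 0.0875

87.5 m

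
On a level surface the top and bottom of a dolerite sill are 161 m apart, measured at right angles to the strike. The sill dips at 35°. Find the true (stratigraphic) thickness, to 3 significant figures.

92.3 m

True thickness t = w · sin(dip) = 161 × sin 35°
t = 161 × 0.5736 = 92.346 m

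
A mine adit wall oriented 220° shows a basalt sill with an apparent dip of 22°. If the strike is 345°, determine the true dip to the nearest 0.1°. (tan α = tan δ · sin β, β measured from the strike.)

The section is 55° from the strike.
tan(true dip) = tan 22° / sin 55° = 0.4932
δ = arctan(0.4932) = 26.25°

26.3°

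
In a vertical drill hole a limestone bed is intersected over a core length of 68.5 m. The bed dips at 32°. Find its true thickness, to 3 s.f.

58.1 m

True thickness t = h · cos(dip) = 68.5 × cos 32°
t = 68.5 × 0.8480 = 58.091 m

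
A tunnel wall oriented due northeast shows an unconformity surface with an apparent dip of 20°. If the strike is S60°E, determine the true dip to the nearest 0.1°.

20.6°

β = acute angle between strike S60°E and section due northeast = 75°.
tan(true dip) = tan 20° / sin 75° = 0.3768
δ = arctan(0.3768) = 20.65°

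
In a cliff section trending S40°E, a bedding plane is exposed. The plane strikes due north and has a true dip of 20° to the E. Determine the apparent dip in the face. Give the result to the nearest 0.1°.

13.2°

The section lies 40° from the strike.
tan α = tan 20° × sin 40° = 0.3640 × 0.6428 = 0.2340
α = arctan(0.2340) = 13.17°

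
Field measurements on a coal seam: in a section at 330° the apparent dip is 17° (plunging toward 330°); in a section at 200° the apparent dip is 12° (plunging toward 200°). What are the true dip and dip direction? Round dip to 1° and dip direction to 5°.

true dip 32°, dip direction 270°

Represent each trace as a vector plunging at its apparent dip toward its trend (east-north-up frame): v₁ = (-0.478, 0.828, -0.292), v₂ = (-0.335, -0.919, -0.208).
Cross product v₁ × v₂ gives the pole to the plane: n ∝ (-0.441, -0.002, 0.717).
Dip δ = arctan(|n_h|/n_z) = arctan(0.441/0.717) = 31.6°.
Dip direction = azimuth of (n_x, n_y) = atan2(-0.441, -0.002) = 270°.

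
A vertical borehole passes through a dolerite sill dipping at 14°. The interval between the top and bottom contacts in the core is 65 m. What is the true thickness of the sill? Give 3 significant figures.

63.1 m

True thickness t = h · cos(dip) = 65 × cos 14°
t = 65 × 0.9703 = 63.069 m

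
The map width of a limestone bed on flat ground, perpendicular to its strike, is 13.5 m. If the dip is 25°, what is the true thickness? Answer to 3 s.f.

True thickness t = w · sin(dip) = 13.5 × sin 25°
t = 13.5 × 0.4226 = 5.705 m

5.71 m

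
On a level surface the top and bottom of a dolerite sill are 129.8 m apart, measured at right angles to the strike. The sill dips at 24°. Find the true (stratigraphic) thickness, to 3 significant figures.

52.8 m

True thickness t = w · sin(dip) = 129.8 × sin 24°
t = 129.8 × 0.4067 = 52.794 m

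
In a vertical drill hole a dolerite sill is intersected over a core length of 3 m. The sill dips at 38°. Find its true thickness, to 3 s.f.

True thickness t = h · cos(dip) = 3 × cos 38°
t = 3 × 0.7880 = 2.364 m

2.36 m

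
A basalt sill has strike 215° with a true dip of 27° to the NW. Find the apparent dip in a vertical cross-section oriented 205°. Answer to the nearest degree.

5°

Angle between strike (215°) and section (205°): β = 10°.
tan α = tan 27° × sin 10° = 0.5095 × 0.1736 = 0.0885
apparent dip = arctan 0.0885 = 5.06°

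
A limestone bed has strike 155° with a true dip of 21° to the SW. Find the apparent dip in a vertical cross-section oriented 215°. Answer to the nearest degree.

18°

Angle between strike (155°) and section (215°): β = 60°.
tan(apparent dip) = tan 21° · sin 60° = 0.3324
α = arctan(0.3324) = 18.39°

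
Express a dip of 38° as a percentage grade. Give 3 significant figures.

78.1%

grade % = 100 × tan 38° = 100 × 0.7813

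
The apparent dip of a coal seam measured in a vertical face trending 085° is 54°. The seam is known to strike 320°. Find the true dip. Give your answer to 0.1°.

β = acute angle between strike 320° and section 085° = 55°.
tan(true dip) = tan 54° / sin 55° = 1.6803
δ = arctan(1.6803) = 59.24°

59.2°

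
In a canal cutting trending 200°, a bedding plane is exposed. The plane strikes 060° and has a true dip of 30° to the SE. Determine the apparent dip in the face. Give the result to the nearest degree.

The section lies 40° from the strike.
tan α = tan 30° × sin 40° = 0.5774 × 0.6428 = 0.3711
apparent dip = arctan 0.3711 = 20.36°

20°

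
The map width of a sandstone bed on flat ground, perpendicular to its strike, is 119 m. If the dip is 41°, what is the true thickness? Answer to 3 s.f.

78.1 m

True thickness t = w · sin(dip) = 119 × sin 41°
t = 119 × 0.6561 = 78.071 m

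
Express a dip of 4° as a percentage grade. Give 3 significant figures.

6.99%

grade % = 100 × tan 4° = 100 × 0.0699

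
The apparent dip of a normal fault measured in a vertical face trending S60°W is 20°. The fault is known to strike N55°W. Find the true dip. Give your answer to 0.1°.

β = acute angle between strike N55°W and section S60°W = 65°.
tan(true dip) = tan 20° / sin 65° = 0.4016
δ = arctan(0.4016) = 21.88°

21.9°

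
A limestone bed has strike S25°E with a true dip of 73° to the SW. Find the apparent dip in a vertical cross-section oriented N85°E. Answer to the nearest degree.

72°

The section lies 70° from the strike.
tan α = tan 73° × sin 70° = 3.2709 × 0.9397 = 3.0736
apparent dip = arctan 3.0736 = 71.98°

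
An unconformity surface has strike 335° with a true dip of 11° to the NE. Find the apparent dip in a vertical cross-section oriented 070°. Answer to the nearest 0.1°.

The strike is 335° and the section trends 070°; the acute angle between them is β = 85°.
tan α = tan 11° × sin 85° = 0.1944 × 0.9962 = 0.1936
apparent dip = arctan 0.1936 = 10.96°

11.0°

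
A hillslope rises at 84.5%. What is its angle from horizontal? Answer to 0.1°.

40.2°

tan θ = 84.5/100 = 0.8450
θ = arctan(0.8450) = 40.20°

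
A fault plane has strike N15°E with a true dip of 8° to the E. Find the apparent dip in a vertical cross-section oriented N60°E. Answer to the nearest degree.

6°

The section lies 45° from the strike.
tan α = tan 8° × sin 45° = 0.1405 × 0.7071 = 0.0994
α = arctan(0.0994) = 5.68°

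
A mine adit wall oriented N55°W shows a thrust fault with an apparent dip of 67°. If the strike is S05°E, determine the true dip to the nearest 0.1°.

72.0°

The section is 50° from the strike.
tan δ = tan α / sin β = tan 67° / sin 50° = 2.3559 / 0.7660 = 3.0753
δ = arctan(3.0753) = 71.99°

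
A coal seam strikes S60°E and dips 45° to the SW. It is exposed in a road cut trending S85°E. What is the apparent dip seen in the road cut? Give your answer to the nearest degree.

The section lies 25° from the strike.
tan α = tan 45° × sin 25° = 1.0000 × 0.4226 = 0.4226
α = arctan(0.4226) = 22.91°

23°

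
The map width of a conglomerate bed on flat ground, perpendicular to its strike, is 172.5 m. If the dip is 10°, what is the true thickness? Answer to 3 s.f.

30.0 m

True thickness t = w · sin(dip) = 172.5 × sin 10°
t = 172.5 × 0.1736 = 29.954 m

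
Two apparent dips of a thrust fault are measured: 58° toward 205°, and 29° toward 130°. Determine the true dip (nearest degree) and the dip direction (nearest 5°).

true dip 58°, dip direction 200°

The two traces are lines in the plane: v₁ = (sin 205°·cos 58°, cos 205°·cos 58°, −sin 58°), v₂ = (sin 130°·cos 29°, cos 130°·cos 29°, −sin 29°).
n = v₁ × v₂ = (-0.244, -0.677, 0.448) (taken with n_z > 0).
tan δ = √(n_x²+n_y²)/n_z = 0.719/0.448, so δ = 58.1°.
Dip direction = atan2(-0.244, -0.677) = 200° (azimuth of n's horizontal projection).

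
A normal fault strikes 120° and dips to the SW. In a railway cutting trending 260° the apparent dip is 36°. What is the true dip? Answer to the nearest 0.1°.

β = acute angle between strike 120° and section 260° = 40°.
tan δ = tan α / sin β = tan 36° / sin 40° = 0.7265 / 0.6428 = 1.1303
true dip = arctan 1.1303 = 48.50°

48.5°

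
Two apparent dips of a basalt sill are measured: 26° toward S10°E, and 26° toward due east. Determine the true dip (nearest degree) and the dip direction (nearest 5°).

true dip 32°, dip direction 130°

The two traces are lines in the plane: v₁ = (sin 170°·cos 26°, cos 170°·cos 26°, −sin 26°), v₂ = (sin 90°·cos 26°, cos 90°·cos 26°, −sin 26°).
The plane normal is n = v₁ × v₂ ∝ (0.388, -0.326, 0.796).
True dip = arccos(n_z / |n|) = arccos(0.8435) = 32.5°.
The horizontal component of n points toward azimuth atan2(n_x, n_y) = 130°, the dip direction.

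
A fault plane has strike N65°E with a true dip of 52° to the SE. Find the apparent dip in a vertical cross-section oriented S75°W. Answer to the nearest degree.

13°

Angle between strike (N65°E) and section (S75°W): β = 10°.
tan α = tan 52° × sin 10° = 1.2799 × 0.1736 = 0.2223
α = arctan(0.2223) = 12.53°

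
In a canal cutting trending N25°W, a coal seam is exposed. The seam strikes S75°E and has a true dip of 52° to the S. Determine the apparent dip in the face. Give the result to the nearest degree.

44°

The strike is S75°E and the section trends N25°W; the acute angle between them is β = 50°.
tan α = tan 52° × sin 50° = 1.2799 × 0.7660 = 0.9805
α = arctan(0.9805) = 44.44°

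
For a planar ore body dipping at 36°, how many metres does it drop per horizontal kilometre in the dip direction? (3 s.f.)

drop per km = 1000 × tan 36° = 1000 × 0.7265

727 m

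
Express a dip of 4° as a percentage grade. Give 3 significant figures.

6.99%

grade % = 100 × tan 4° = 100 × 0.0699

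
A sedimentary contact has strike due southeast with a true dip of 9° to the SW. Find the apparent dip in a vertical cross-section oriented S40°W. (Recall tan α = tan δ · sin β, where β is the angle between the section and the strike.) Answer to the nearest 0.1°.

Angle between strike (due southeast) and section (S40°W): β = 85°.
tan(apparent dip) = tan 9° · sin 85° = 0.1578
apparent dip = arctan 0.1578 = 8.97°

9.0°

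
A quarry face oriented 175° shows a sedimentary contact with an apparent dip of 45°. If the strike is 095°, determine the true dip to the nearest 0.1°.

45.4°

β = acute angle between strike 095° and section 175° = 80°.
tan δ = tan α / sin β = tan 45° / sin 80° = 1.0000 / 0.9848 = 1.0154
δ = arctan(1.0154) = 45.44°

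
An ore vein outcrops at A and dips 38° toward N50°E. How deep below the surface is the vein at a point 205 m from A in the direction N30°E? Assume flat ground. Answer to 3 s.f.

The hole lies 20° from the dip direction, so the down-dip offset is 205 × cos 20° = 192.64 m.
Depth = down-dip offset × tan(dip) = 192.64 × tan 38° = 192.64 × 0.7813
Depth = 150.50 m

151 m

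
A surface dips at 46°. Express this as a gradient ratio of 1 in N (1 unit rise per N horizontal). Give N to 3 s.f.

1 : N means tan θ = 1/N, so N = 1/tan 46° = 1/1.0355

1 in 0.966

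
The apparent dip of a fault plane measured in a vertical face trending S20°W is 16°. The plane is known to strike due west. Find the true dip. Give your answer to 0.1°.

17.0°

The section is 70° from the strike.
tan(true dip) = tan 16° / sin 70° = 0.3051
true dip = arctan 0.3051 = 16.97°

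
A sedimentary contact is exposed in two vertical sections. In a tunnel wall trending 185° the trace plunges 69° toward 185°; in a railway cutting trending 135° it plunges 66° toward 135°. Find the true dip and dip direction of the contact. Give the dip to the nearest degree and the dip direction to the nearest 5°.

true dip 70°, dip direction 170°

Represent each trace as a vector plunging at its apparent dip toward its trend (east-north-up frame): v₁ = (-0.031, -0.357, -0.934), v₂ = (0.288, -0.288, -0.914).
n = v₁ × v₂ = (0.058, -0.297, 0.112) (taken with n_z > 0).
tan δ = √(n_x²+n_y²)/n_z = 0.303/0.112, so δ = 69.7°.
Dip direction = atan2(0.058, -0.297) = 169° (azimuth of n's horizontal projection).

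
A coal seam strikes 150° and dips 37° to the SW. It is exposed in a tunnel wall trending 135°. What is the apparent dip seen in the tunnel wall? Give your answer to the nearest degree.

The strike is 150° and the section trends 135°; the acute angle between them is β = 15°.
tan α = tan 37° × sin 15° = 0.7536 × 0.2588 = 0.1950
apparent dip = arctan 0.1950 = 11.04°

11°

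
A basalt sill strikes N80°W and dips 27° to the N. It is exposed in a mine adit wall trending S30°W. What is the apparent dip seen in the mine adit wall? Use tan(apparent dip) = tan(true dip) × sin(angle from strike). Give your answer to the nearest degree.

The section lies 70° from the strike.
tan(apparent dip) = tan 27° · sin 70° = 0.4788
α = arctan(0.4788) = 25.58°

26°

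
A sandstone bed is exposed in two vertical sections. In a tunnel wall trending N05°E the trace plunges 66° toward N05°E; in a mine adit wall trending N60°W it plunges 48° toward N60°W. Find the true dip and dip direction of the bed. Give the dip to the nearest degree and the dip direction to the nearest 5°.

true dip 66°, dip direction 000°

Represent each trace as a vector plunging at its apparent dip toward its trend (east-north-up frame): v₁ = (0.035, 0.405, -0.914), v₂ = (-0.579, 0.335, -0.743).
The plane normal is n = v₁ × v₂ ∝ (0.005, 0.556, 0.247).
Dip δ = arctan(|n_h|/n_z) = arctan(0.556/0.247) = 66.1°.
The horizontal component of n points toward azimuth atan2(n_x, n_y) = 0°, the dip direction.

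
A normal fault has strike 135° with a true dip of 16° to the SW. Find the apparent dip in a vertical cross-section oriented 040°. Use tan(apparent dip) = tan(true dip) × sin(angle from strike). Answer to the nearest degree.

The strike is 135° and the section trends 040°; the acute angle between them is β = 85°.
tan(apparent dip) = tan 16° · sin 85° = 0.2857
apparent dip = arctan 0.2857 = 15.94°

16°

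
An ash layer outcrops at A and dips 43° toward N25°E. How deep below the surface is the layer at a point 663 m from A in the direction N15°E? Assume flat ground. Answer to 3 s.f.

609 m

The hole lies 10° from the dip direction, so the down-dip offset is 663 × cos 10° = 652.93 m.
Depth = down-dip offset × tan(dip) = 652.93 × tan 43° = 652.93 × 0.9325
Depth = 608.86 m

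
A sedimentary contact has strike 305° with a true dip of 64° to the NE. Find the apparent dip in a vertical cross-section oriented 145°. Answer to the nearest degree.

Angle between strike (305°) and section (145°): β = 20°.
tan(apparent dip) = tan 64° · sin 20° = 0.7012
apparent dip = arctan 0.7012 = 35.04°

35°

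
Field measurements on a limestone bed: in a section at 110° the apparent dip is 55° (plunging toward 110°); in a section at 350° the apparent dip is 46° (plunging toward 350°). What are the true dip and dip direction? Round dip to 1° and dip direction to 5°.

The two traces are lines in the plane: v₁ = (sin 110°·cos 55°, cos 110°·cos 55°, −sin 55°), v₂ = (sin 350°·cos 46°, cos 350°·cos 46°, −sin 46°).
n = v₁ × v₂ = (0.702, 0.487, 0.345) (taken with n_z > 0).
True dip = arccos(n_z / |n|) = arccos(0.3747) = 68.0°.
Dip direction = atan2(0.702, 0.487) = 55° (azimuth of n's horizontal projection).

true dip 68°, dip direction 055°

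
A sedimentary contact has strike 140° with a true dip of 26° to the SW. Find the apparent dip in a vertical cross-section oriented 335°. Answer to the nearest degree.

7°

The strike is 140° and the section trends 335°; the acute angle between them is β = 15°.
tan(apparent dip) = tan 26° · sin 15° = 0.1262
α = arctan(0.1262) = 7.19°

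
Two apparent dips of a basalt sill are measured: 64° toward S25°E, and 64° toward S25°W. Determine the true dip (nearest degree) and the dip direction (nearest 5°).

The two traces are lines in the plane: v₁ = (sin 155°·cos 64°, cos 155°·cos 64°, −sin 64°), v₂ = (sin 205°·cos 64°, cos 205°·cos 64°, −sin 64°).
n = v₁ × v₂ = (0.000, -0.333, 0.147) (taken with n_z > 0).
Dip δ = arctan(|n_h|/n_z) = arctan(0.333/0.147) = 66.2°.
Dip direction = azimuth of (n_x, n_y) = atan2(0.000, -0.333) = 180°.

true dip 66°, dip direction 180°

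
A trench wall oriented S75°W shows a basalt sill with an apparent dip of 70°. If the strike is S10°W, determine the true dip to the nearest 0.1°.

The section is 65° from the strike.
tan(true dip) = tan 70° / sin 65° = 3.0315
δ = arctan(3.0315) = 71.74°

71.7°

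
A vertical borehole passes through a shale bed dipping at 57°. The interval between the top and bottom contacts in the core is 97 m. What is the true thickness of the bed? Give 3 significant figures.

True thickness t = h · cos(dip) = 97 × cos 57°
t = 97 × 0.5446 = 52.830 m

52.8 m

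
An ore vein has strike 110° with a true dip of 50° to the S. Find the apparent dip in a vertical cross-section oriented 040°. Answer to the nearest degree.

The strike is 110° and the section trends 040°; the acute angle between them is β = 70°.
tan α = tan 50° × sin 70° = 1.1918 × 0.9397 = 1.1199
α = arctan(1.1199) = 48.24°

48°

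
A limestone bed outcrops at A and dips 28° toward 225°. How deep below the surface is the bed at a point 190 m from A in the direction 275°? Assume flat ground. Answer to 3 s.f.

The hole lies 50° from the dip direction, so the down-dip offset is 190 × cos 50° = 122.13 m.
Depth = down-dip offset × tan(dip) = 122.13 × tan 28° = 122.13 × 0.5317
Depth = 64.94 m

64.9 m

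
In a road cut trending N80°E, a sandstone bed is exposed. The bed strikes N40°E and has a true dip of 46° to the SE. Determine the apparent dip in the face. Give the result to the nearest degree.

34°

The strike is N40°E and the section trends N80°E; the acute angle between them is β = 40°.
tan(apparent dip) = tan 46° · sin 40° = 0.6656
α = arctan(0.6656) = 33.65°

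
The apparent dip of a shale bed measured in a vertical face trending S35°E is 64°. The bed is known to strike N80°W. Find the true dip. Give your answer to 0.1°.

β = acute angle between strike N80°W and section S35°E = 45°.
tan δ = tan α / sin β = tan 64° / sin 45° = 2.0503 / 0.7071 = 2.8996
true dip = arctan 2.8996 = 70.97°

71.0°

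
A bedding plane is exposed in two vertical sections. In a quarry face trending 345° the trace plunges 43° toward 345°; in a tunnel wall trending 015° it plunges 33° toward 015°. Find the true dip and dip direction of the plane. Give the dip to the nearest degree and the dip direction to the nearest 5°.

Each apparent-dip line lies in the plane. As unit vectors (x east, y north, z up), v₁ plunges 43°→345° and v₂ plunges 33°→015°.
The plane normal is n = v₁ × v₂ ∝ (-0.168, 0.251, 0.307).
tan δ = √(n_x²+n_y²)/n_z = 0.302/0.307, so δ = 44.6°.
Dip direction = azimuth of (n_x, n_y) = atan2(-0.168, 0.251) = 326°.

true dip 45°, dip direction 325°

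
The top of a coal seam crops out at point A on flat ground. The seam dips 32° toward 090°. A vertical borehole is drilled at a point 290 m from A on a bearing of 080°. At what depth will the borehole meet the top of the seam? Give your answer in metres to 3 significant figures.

The hole lies 10° from the dip direction, so the down-dip offset is 290 × cos 10° = 285.59 m.
Depth = down-dip offset × tan(dip) = 285.59 × tan 32° = 285.59 × 0.6249
Depth = 178.46 m

178 m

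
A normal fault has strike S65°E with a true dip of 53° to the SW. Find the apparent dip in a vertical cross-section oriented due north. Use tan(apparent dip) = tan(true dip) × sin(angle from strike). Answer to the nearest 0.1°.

The section lies 65° from the strike.
tan α = tan 53° × sin 65° = 1.3270 × 0.9063 = 1.2027
apparent dip = arctan 1.2027 = 50.26°

50.3°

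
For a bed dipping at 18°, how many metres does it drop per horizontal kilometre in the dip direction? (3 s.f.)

drop per km = 1000 × tan 18° = 1000 × 0.3249

325 m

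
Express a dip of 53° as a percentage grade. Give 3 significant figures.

133%

grade % = 100 × tan 53° = 100 × 1.3270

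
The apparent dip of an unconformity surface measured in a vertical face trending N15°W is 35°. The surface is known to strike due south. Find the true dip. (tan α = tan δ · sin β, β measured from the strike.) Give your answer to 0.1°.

69.7°

The section is 15° from the strike.
tan(true dip) = tan 35° / sin 15° = 2.7054
δ = arctan(2.7054) = 69.71°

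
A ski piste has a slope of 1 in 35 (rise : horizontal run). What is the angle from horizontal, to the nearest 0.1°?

1.6°

tan θ = 1/35 = 0.0286
θ = arctan(0.0286) = 1.64°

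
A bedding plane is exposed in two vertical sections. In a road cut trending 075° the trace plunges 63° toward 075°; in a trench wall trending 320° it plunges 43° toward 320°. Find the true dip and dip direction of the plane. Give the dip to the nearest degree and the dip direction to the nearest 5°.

true dip 70°, dip direction 030°

Each apparent-dip line lies in the plane. As unit vectors (x east, y north, z up), v₁ plunges 63°→075° and v₂ plunges 43°→320°.
The plane normal is n = v₁ × v₂ ∝ (0.419, 0.718, 0.301).
True dip = arccos(n_z / |n|) = arccos(0.3404) = 70.1°.
The horizontal component of n points toward azimuth atan2(n_x, n_y) = 30°, the dip direction.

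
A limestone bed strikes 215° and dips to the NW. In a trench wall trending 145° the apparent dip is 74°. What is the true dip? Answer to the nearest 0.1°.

β = acute angle between strike 215° and section 145° = 70°.
tan δ = tan α / sin β = tan 74° / sin 70° = 3.4874 / 0.9397 = 3.7112
δ = arctan(3.7112) = 74.92°

74.9°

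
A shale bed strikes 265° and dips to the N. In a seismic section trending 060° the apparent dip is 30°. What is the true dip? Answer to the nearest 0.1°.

53.8°

The section is 25° from the strike.
tan δ = tan α / sin β = tan 30° / sin 25° = 0.5774 / 0.4226 = 1.3661
δ = arctan(1.3661) = 53.80°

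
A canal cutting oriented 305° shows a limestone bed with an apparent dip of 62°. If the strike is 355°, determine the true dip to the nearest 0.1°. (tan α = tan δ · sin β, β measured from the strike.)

The section is 50° from the strike.
tan δ = tan α / sin β = tan 62° / sin 50° = 1.8807 / 0.7660 = 2.4551
δ = arctan(2.4551) = 67.84°

67.8°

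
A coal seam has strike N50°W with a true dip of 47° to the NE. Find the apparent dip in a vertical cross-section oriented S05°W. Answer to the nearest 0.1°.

The strike is N50°W and the section trends S05°W; the acute angle between them is β = 55°.
tan α = tan 47° × sin 55° = 1.0724 × 0.8192 = 0.8784
α = arctan(0.8784) = 41.30°

41.3°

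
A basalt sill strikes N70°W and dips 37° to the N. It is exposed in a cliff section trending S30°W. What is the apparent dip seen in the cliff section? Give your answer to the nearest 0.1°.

36.6°

The section lies 80° from the strike.
tan α = tan 37° × sin 80° = 0.7536 × 0.9848 = 0.7421
α = arctan(0.7421) = 36.58°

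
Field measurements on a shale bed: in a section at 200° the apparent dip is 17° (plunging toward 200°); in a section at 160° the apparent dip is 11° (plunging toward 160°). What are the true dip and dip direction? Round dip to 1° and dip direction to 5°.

Represent each trace as a vector plunging at its apparent dip toward its trend (east-north-up frame): v₁ = (-0.327, -0.899, -0.292), v₂ = (0.336, -0.922, -0.191).
Cross product v₁ × v₂ gives the pole to the plane: n ∝ (-0.098, -0.161, 0.603).
True dip = arccos(n_z / |n|) = arccos(0.9546) = 17.3°.
Dip direction = azimuth of (n_x, n_y) = atan2(-0.098, -0.161) = 211°.

true dip 17°, dip direction 210°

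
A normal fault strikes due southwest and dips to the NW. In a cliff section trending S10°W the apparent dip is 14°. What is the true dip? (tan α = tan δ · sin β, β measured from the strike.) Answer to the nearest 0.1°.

The section is 35° from the strike.
tan δ = tan α / sin β = tan 14° / sin 35° = 0.2493 / 0.5736 = 0.4347
true dip = arctan 0.4347 = 23.49°

23.5°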